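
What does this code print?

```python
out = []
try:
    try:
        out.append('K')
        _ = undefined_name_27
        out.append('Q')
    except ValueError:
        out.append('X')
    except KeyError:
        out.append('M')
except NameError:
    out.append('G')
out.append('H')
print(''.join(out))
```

Execution trace: 'K' (try body) → 'G' (outer except NameError) → 'H' (after the try/except). Output: KGH

Answer: KGH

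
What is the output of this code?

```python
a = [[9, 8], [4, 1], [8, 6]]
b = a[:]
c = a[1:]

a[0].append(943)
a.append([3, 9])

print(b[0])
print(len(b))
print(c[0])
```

Key concept: slice with nested mutation.
Step by step:
`a = [[9, 8], [4, 1], [8, 6]]` → a = [[9, 8], [4, 1], [8, 6]]
`b = a[:]` → b = [[9, 8], [4, 1], [8, 6]]
`c = a[1:]` → c = [[4, 1], [8, 6]]
`a[0].append(943)` → a = [[9, 8, 943], [4, 1], [8, 6]]; b = [[9, 8, 943], [4, 1], [8, 6]]
`a.append([3, 9])` → a = [[9, 8, 943], [4, 1], [8, 6], [3, 9]]
`print(b[0])` → prints [9, 8, 943]
`print(len(b))` → prints 3
`print(c[0])` → prints [4, 1]

Answer:
[9, 8, 943]
3
[4, 1]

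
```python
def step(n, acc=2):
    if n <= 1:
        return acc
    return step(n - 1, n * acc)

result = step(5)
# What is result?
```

Accumulator trace (n, acc): (5, 2) -> (4, 10) -> (3, 40) -> (2, 120) -> (1, 240) -> return 240

Answer: 240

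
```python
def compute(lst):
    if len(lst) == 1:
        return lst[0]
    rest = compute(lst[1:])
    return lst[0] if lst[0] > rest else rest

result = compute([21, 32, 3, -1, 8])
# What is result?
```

Recursive max over [21, 32, 3, -1, 8] = 32

Answer: 32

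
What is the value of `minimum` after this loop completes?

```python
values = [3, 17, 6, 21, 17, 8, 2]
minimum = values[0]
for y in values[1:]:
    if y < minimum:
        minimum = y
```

Minimum of [3, 17, 6, 21, 17, 8, 2]
`minimum` takes the values: 3 → 2

Answer: 2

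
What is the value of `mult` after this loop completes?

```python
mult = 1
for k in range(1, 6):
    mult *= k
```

5! = 120
`mult` takes the values: 1 → 2 → 6 → 24 → 120

Answer: 120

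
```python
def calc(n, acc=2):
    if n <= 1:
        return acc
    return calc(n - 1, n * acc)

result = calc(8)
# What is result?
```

Accumulator trace (n, acc): (8, 2) -> (7, 16) -> (6, 112) -> (5, 672) -> (4, 3360) -> (3, 13440) -> (2, 40320) -> (1, 80640) -> return 80640

Answer: 80640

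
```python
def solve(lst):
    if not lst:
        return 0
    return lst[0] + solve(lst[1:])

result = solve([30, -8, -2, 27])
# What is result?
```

30 + (-8) + (-2) + 27 + 0 = 47

Answer: 47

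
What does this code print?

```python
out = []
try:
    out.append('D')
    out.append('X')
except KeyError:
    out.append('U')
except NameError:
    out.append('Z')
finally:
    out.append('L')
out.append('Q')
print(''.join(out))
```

Execution trace: 'D' (try body) → 'X' (try body, no exception) → 'L' (finally) → 'Q' (after the try/except). Output: DXLQ

Answer: DXLQ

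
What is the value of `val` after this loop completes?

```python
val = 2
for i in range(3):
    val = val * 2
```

Multiply by 2, 3 times: 2 * 2^3 = 16
`val` takes the values: 2 → 4 → 8 → 16

Answer: 16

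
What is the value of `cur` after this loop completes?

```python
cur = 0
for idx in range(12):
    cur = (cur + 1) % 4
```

Increment mod 4, 12 times = 0
`cur` takes the values: 0 → 1 → 2 → 3 → 0 → 1 → 2 → 3 → 0 → 1 → 2 → 3 → 0

Answer: 0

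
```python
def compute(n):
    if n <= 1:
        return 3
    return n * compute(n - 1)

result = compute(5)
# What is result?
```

compute(5) = 5 * 4 * 3 * 2 * 3 = 360

Answer: 360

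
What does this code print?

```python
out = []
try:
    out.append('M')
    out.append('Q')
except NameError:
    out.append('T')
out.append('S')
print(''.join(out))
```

Execution trace: 'M' (try body) → 'Q' (try body, no exception) → 'S' (after the try/except). Output: MQS

Answer: MQS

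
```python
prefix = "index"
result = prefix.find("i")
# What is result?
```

Trace:
`prefix = "index"` → prefix = 'index'
`result = prefix.find("i")` → result = 0
So result = 0

Answer: 0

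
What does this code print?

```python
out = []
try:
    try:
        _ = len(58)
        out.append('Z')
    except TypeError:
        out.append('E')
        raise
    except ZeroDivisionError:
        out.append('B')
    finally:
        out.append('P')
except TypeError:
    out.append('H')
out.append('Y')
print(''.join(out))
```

Execution trace: 'E' (except TypeError) → 'P' (finally) → 'H' (outer except TypeError) → 'Y' (after the try/except). Output: EPHY

Answer: EPHY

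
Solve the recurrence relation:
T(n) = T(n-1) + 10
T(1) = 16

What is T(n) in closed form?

Unrolling: T(n) = T(1) + 10·(n-1) = 16 + 10(n-1) = 10n + 6.

Answer: T(n) = 10n + 6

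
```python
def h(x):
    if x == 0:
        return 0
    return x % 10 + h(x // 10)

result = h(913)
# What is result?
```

Sum of digits of 913: 3 + 1 + 9 = 13

Answer: 13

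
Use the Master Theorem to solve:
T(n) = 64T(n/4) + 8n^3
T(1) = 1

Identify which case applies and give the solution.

a=64, b=4, f(n)=8n^3. log_4(64) = 3. Since c=3 = 3, Case 2 applies: T(n) = Θ(n^log_b(a) · log n) = O(n^3 log n).

Answer: O(n^3 log n) - Case 2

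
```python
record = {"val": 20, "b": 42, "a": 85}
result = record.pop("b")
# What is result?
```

Trace:
`record = {"val": 20, "b": 42, "a": 85}` → record = {'val': 20, 'b': 42, 'a': 85}
`result = record.pop("b")` → record = {'val': 20, 'a': 85}; result = 42
So result = 42

Answer: 42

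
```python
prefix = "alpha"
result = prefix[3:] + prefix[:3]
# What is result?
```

Trace:
`prefix = "alpha"` → prefix = 'alpha'
`result = prefix[3:] + prefix[:3]` → result = 'haalp'
So result = 'haalp'

Answer: 'haalp'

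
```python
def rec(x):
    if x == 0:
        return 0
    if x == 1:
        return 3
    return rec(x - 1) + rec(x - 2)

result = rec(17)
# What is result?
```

Build up from base cases: rec(0)=0, rec(1)=3, rec(2)=3, rec(3)=6, rec(4)=9, rec(5)=15, rec(6)=24, ..., rec(17)=4791

Answer: 4791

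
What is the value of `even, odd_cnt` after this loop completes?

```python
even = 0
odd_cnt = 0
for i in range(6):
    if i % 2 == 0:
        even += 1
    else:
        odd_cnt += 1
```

Count evens and odds in range(6)
`even, odd_cnt` takes the values: (0, 0) → (1, 0) → (1, 1) → (2, 1) → (2, 2) → (3, 2) → (3, 3)

Answer: 3, 3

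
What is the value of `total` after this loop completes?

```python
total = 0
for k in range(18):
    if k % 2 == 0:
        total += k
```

Sum of even numbers 0 to 17
`total` takes the values: 0 → 2 → 6 → 12 → 20 → 30 → 42 → 56 → 72

Answer: 72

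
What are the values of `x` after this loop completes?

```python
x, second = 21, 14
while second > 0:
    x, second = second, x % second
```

GCD of 21 and 14
`x` takes the values: 21 → 14 → 7

Answer: 7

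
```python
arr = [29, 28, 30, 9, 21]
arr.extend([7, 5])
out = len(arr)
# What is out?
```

Trace:
`arr = [29, 28, 30, 9, 21]` → arr = [29, 28, 30, 9, 21]
`arr.extend([7, 5])` → arr = [29, 28, 30, 9, 21, 7, 5]
`out = len(arr)` → out = 7
So out = 7

Answer: 7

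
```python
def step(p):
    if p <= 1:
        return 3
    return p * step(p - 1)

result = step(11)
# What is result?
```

step(11) = 11 * 10 * 9 * 8 * 7 * 6 * 5 * 4 * 3 * 2 * 3 = 119750400

Answer: 119750400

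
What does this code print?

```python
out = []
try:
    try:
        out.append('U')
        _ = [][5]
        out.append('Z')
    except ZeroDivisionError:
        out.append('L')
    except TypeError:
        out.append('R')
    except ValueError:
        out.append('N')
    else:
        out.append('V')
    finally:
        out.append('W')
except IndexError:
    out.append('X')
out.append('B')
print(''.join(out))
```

Execution trace: 'U' (inner try body) → 'W' (inner finally) → 'X' (outer except IndexError) → 'B' (after the try/except). Output: UWXB

Answer: UWXB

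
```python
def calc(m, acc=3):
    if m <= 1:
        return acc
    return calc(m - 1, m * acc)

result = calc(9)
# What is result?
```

Accumulator trace (n, acc): (9, 3) -> (8, 27) -> (7, 216) -> (6, 1512) -> (5, 9072) -> (4, 45360) -> (3, 181440) -> (2, 544320) -> (1, 1088640) -> return 1088640

Answer: 1088640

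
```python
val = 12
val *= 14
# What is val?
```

Trace:
`val = 12` → val = 12
`val *= 14` → val = 168
So val = 168

Answer: 168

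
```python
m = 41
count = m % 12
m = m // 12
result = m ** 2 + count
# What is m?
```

Trace:
`m = 41` → m = 41
`count = m % 12` → count = 5
`m = m // 12` → m = 3
`result = m ** 2 + count` → result = 14
So m = 3

Answer: 3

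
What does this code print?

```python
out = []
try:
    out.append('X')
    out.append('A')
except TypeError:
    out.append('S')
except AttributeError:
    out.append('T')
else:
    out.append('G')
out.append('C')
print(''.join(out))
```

Execution trace: 'X' (try body) → 'A' (try body, no exception) → 'G' (else) → 'C' (after the try/except). Output: XAGC

Answer: XAGC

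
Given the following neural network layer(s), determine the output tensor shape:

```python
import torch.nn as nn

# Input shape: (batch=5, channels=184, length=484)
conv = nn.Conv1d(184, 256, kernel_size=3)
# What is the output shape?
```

Input: (5, 184, 484) -> Output: (5, 256, 482)

Answer: (5, 256, 482)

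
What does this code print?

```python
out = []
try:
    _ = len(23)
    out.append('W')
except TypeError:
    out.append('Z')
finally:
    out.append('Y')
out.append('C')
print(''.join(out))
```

Execution trace: 'Z' (except TypeError) → 'Y' (finally) → 'C' (after the try/except). Output: ZYC

Answer: ZYC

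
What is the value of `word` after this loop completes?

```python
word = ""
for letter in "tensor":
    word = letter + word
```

Reverse 'tensor'
`word` takes the values: "" → "t" → "et" → "net" → "snet" → "osnet" → "rosnet"

Answer: "rosnet"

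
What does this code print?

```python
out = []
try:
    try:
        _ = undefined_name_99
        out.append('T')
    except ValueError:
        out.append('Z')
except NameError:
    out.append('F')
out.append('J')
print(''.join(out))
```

Execution trace: 'F' (outer except NameError) → 'J' (after the try/except). Output: FJ

Answer: FJ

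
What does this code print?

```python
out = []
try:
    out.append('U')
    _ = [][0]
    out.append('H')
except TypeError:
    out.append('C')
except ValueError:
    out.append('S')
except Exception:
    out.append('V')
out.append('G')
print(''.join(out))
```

Execution trace: 'U' (try body) → 'V' (except Exception) → 'G' (after the try/except). Output: UVG

Answer: UVG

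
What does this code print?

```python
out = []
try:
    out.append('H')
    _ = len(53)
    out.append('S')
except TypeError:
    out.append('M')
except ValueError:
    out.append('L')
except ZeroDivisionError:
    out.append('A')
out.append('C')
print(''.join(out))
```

Execution trace: 'H' (try body) → 'M' (except TypeError) → 'C' (after the try/except). Output: HMC

Answer: HMC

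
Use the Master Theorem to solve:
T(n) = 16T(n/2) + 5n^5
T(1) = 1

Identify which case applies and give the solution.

a=16, b=2, f(n)=5n^5. log_2(16) = 4. Since c=5 > 4 and the regularity condition holds (16(n/2)^5 = (16/2^5)n^5 with 16/2^5 < 1), Case 3 applies: T(n) = Θ(f(n)) = O(n^5).

Answer: O(n^5) - Case 3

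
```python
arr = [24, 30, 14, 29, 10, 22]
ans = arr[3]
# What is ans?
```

Trace:
`arr = [24, 30, 14, 29, 10, 22]` → arr = [24, 30, 14, 29, 10, 22]
`ans = arr[3]` → ans = 29
So ans = 29

Answer: 29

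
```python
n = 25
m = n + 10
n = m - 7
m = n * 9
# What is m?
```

Trace:
`n = 25` → n = 25
`m = n + 10` → m = 35
`n = m - 7` → n = 28
`m = n * 9` → m = 252
So m = 252

Answer: 252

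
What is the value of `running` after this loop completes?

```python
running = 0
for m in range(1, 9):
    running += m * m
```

Sum of squares 1² to 8² = 204
`running` takes the values: 0 → 1 → 5 → 14 → 30 → 55 → 91 → 140 → 204

Answer: 204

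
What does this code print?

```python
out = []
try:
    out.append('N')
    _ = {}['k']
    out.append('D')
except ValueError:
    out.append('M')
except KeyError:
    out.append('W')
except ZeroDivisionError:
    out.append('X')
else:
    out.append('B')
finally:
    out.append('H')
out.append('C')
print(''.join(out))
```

Execution trace: 'N' (try body) → 'W' (except KeyError) → 'H' (finally) → 'C' (after the try/except). Output: NWHC

Answer: NWHC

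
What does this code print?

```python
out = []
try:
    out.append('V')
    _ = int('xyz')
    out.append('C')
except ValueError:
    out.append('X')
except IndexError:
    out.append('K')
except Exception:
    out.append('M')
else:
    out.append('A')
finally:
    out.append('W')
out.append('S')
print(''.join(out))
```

Execution trace: 'V' (try body) → 'X' (except ValueError) → 'W' (finally) → 'S' (after the try/except). Output: VXWS

Answer: VXWS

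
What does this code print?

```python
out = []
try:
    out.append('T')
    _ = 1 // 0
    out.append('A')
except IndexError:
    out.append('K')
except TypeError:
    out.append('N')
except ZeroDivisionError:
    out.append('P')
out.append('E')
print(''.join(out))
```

Execution trace: 'T' (try body) → 'P' (except ZeroDivisionError) → 'E' (after the try/except). Output: TPE

Answer: TPE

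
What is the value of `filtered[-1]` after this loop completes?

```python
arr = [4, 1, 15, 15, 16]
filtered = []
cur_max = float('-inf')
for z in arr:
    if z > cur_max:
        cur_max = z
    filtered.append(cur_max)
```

Running max ends at 16
`filtered` takes the values: [] → [4] → [4, 4] → [4, 4, 15] → [4, 4, 15, 15] → [4, 4, 15, 15, 16]
So `filtered[-1]` = 16

Answer: 16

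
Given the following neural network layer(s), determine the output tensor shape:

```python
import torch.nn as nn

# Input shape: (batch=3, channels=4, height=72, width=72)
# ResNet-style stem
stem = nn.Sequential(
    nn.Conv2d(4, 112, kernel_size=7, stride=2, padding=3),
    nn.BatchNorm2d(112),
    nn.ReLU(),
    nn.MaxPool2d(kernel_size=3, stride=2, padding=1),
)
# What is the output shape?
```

Input: (3, 4, 72, 72) -> after Conv2d 7x7 stride=2: (3, 112, 36, 36) -> Output: (3, 112, 18, 18)

Answer: (3, 112, 18, 18)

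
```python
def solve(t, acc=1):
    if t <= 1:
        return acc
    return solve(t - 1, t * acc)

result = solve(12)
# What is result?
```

Accumulator trace (n, acc): (12, 1) -> (11, 12) -> (10, 132) -> (9, 1320) -> (8, 11880) -> (7, 95040) -> (6, 665280) -> (5, 3991680) -> (4, 19958400) -> (3, 79833600) -> (2, 239500800) -> (1, 479001600) -> return 479001600

Answer: 479001600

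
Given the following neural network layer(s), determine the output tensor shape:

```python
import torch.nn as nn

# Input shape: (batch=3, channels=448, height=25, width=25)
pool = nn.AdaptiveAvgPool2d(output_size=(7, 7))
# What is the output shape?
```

Input: (3, 448, 25, 25) -> Output: (3, 448, 7, 7)

Answer: (3, 448, 7, 7)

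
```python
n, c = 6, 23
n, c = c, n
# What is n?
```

Trace:
`n, c = 6, 23` → n = 6; c = 23
`n, c = c, n` → n = 23; c = 6
So n = 23

Answer: 23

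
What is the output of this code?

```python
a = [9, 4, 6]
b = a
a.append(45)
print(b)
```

Key concept: basic list aliasing.
Step by step:
`a = [9, 4, 6]` → a = [9, 4, 6]
`b = a` → b = [9, 4, 6] (same object as a)
`a.append(45)` → a = [9, 4, 6, 45] (same object as b); b = [9, 4, 6, 45] (same object as a)
`print(b)` → prints [9, 4, 6, 45]

Answer: [9, 4, 6, 45]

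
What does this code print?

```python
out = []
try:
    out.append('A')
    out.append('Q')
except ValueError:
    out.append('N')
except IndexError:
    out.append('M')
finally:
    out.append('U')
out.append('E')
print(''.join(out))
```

Execution trace: 'A' (try body) → 'Q' (try body, no exception) → 'U' (finally) → 'E' (after the try/except). Output: AQUE

Answer: AQUE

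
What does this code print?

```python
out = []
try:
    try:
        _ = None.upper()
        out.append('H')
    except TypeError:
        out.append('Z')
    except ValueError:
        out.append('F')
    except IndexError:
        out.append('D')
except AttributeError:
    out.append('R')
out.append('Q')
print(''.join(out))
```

Execution trace: 'R' (outer except AttributeError) → 'Q' (after the try/except). Output: RQ

Answer: RQ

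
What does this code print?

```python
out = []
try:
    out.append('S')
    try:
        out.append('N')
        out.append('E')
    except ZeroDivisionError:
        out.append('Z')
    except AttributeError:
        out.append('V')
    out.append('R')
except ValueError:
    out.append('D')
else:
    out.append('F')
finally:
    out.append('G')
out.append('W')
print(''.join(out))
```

Execution trace: 'S' (try body) → 'N' (inner try body) → 'E' (inner try body, no exception) → 'R' (try body, no exception) → 'F' (else) → 'G' (finally) → 'W' (after the try/except). Output: SNERFGW

Answer: SNERFGW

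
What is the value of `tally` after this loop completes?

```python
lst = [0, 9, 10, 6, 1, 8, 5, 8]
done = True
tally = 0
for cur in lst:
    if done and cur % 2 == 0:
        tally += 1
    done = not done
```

Count even values at even positions
`tally` takes the values: 0 → 1 → 2

Answer: 2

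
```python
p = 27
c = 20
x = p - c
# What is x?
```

Trace:
`p = 27` → p = 27
`c = 20` → c = 20
`x = p - c` → x = 7
So x = 7

Answer: 7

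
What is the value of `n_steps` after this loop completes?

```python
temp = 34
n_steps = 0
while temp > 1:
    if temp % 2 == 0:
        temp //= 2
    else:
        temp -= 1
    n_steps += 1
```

Steps to reduce 34 to 1
`n_steps` takes the values: 0 → 1 → 2 → 3 → 4 → 5 → 6

Answer: 6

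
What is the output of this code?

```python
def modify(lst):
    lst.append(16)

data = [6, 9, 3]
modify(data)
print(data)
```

Key concept: function modifies passed list.
Step by step:
`data = [6, 9, 3]` → data = [6, 9, 3]
`modify(data)` → data = [6, 9, 3, 16]
`print(data)` → prints [6, 9, 3, 16]

Answer: [6, 9, 3, 16]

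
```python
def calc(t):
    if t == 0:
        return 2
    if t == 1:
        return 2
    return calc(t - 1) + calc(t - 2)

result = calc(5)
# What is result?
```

Build up from base cases: calc(0)=2, calc(1)=2, calc(2)=4, calc(3)=6, calc(4)=10, calc(5)=16

Answer: 16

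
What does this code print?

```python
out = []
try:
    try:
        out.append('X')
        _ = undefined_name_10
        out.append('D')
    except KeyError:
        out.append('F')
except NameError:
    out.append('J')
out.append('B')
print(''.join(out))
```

Execution trace: 'X' (try body) → 'J' (outer except NameError) → 'B' (after the try/except). Output: XJB

Answer: XJB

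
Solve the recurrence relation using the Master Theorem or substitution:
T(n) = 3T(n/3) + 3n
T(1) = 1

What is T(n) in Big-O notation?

By Master Theorem: a=3, b=3, f(n)=3n. Since log_3(3) = 1 and f(n) = Θ(n^1), Case 2 applies. T(n) = O(n log n).

Answer: O(n log n)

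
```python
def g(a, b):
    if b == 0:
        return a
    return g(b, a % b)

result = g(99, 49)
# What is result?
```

g(99, 49) -> g(49, 1) -> g(1, 0) -> 1

Answer: 1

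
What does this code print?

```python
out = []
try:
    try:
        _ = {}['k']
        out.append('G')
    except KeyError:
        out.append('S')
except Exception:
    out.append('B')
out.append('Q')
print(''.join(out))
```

Execution trace: 'S' (inner except KeyError) → 'Q' (after the try/except). Output: SQ

Answer: SQ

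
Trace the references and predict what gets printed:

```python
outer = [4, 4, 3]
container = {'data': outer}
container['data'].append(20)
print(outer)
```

Key concept: dict holds reference to list.
Step by step:
`outer = [4, 4, 3]` → outer = [4, 4, 3]
`container = {'data': outer}` → container = {'data': [4, 4, 3]}
`container['data'].append(20)` → outer = [4, 4, 3, 20]; container = {'data': [4, 4, 3, 20]}
`print(outer)` → prints [4, 4, 3, 20]

Answer: [4, 4, 3, 20]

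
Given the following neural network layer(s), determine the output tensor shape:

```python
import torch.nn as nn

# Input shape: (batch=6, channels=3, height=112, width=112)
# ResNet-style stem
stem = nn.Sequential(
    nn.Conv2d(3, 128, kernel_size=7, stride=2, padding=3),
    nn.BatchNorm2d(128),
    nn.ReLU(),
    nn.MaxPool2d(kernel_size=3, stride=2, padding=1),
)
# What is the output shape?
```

Input: (6, 3, 112, 112) -> after Conv2d 7x7 stride=2: (6, 128, 56, 56) -> Output: (6, 128, 28, 28)

Answer: (6, 128, 28, 28)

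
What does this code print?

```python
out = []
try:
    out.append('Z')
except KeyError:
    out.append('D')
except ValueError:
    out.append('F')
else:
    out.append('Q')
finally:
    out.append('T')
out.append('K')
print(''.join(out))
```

Execution trace: 'Z' (try body, no exception) → 'Q' (else) → 'T' (finally) → 'K' (after the try/except). Output: ZQTK

Answer: ZQTK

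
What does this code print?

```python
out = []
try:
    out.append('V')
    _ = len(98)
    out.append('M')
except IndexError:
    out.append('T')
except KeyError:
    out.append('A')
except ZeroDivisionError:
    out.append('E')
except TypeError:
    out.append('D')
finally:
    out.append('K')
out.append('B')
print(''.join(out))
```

Execution trace: 'V' (try body) → 'D' (except TypeError) → 'K' (finally) → 'B' (after the try/except). Output: VDKB

Answer: VDKB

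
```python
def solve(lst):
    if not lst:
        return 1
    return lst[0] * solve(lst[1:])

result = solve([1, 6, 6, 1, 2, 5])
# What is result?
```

Product over [1, 6, 6, 1, 2, 5] = 1 * 6 * 6 * 1 * 2 * 5 = 360

Answer: 360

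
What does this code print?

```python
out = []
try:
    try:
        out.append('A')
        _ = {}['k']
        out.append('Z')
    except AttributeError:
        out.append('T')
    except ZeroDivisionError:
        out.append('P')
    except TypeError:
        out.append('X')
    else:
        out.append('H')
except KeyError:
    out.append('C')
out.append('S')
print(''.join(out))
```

Execution trace: 'A' (inner try body) → 'C' (outer except KeyError) → 'S' (after the try/except). Output: ACS

Answer: ACS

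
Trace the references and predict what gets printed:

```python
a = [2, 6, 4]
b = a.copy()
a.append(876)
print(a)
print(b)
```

Key concept: list.copy() creates independent copy.
Step by step:
`a = [2, 6, 4]` → a = [2, 6, 4]
`b = a.copy()` → b = [2, 6, 4]
`a.append(876)` → a = [2, 6, 4, 876]
`print(a)` → prints [2, 6, 4, 876]
`print(b)` → prints [2, 6, 4]

Answer:
[2, 6, 4, 876]
[2, 6, 4]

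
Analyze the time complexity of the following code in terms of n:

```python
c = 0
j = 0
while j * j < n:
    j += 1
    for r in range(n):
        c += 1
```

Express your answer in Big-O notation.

Each loop level contributes: √n × n. Multiplying the contributions gives O(n√n).

Answer: O(n√n)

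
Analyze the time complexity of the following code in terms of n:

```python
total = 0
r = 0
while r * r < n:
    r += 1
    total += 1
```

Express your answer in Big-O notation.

Each loop level contributes: √n. Multiplying the contributions gives O(√n).

Answer: O(√n)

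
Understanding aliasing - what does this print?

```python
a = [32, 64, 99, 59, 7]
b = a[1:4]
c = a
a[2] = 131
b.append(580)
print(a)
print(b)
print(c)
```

Key concept: slice vs alias.
Step by step:
`a = [32, 64, 99, 59, 7]` → a = [32, 64, 99, 59, 7]
`b = a[1:4]` → b = [64, 99, 59]
`c = a` → c = [32, 64, 99, 59, 7] (same object as a)
`a[2] = 131` → a = [32, 64, 131, 59, 7] (same object as c); c = [32, 64, 131, 59, 7] (same object as a)
`b.append(580)` → b = [64, 99, 59, 580]
`print(a)` → prints [32, 64, 131, 59, 7]
`print(b)` → prints [64, 99, 59, 580]
`print(c)` → prints [32, 64, 131, 59, 7]

Answer:
[32, 64, 131, 59, 7]
[64, 99, 59, 580]
[32, 64, 131, 59, 7]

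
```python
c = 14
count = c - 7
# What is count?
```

Trace:
`c = 14` → c = 14
`count = c - 7` → count = 7
So count = 7

Answer: 7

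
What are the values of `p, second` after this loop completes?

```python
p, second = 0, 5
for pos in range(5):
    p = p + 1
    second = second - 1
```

p goes 0→5, second goes 5→0
`p, second` takes the values: (0, 5) → (1, 5) → (1, 4) → (2, 4) → (2, 3) → (3, 3) → (3, 2) → (4, 2) → (4, 1) → (5, 1) → (5, 0)

Answer: 5, 0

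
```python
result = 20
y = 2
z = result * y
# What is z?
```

Trace:
`result = 20` → result = 20
`y = 2` → y = 2
`z = result * y` → z = 40
So z = 40

Answer: 40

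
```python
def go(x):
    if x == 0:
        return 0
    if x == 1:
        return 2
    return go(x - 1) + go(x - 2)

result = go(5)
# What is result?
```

Build up from base cases: go(0)=0, go(1)=2, go(2)=2, go(3)=4, go(4)=6, go(5)=10

Answer: 10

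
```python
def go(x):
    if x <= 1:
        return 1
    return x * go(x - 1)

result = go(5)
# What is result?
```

go(5) = 5 * 4 * 3 * 2 * 1 = 120

Answer: 120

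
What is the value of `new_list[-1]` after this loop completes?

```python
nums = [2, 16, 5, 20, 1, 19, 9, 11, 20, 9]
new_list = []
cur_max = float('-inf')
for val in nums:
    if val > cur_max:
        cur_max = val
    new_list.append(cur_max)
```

Running max ends at 20
`new_list` takes the values: [] → [2] → [2, 16] → [2, 16, 16] → [2, 16, 16, 20] → [2, 16, 16, 20, 20] → [2, 16, 16, 20, 20, 20] → [2, 16, 16, 20, 20, 20, 20] → [2, 16, 16, 20, 20, 20, 20, 20] → [2, 16, 16, 20, 20, 20, 20, 20, 20] → [2, 16, 16, 20, 20, 20, 20, 20, 20, 20]
So `new_list[-1]` = 20

Answer: 20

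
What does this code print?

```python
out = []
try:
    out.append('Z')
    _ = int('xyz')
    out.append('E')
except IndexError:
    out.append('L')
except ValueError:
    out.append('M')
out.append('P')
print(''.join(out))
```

Execution trace: 'Z' (try body) → 'M' (except ValueError) → 'P' (after the try/except). Output: ZMP

Answer: ZMP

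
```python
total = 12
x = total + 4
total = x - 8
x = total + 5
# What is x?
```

Trace:
`total = 12` → total = 12
`x = total + 4` → x = 16
`total = x - 8` → total = 8
`x = total + 5` → x = 13
So x = 13

Answer: 13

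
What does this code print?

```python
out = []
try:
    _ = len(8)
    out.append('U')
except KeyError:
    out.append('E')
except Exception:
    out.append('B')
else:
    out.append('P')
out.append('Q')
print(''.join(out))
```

Execution trace: 'B' (except Exception) → 'Q' (after the try/except). Output: BQ

Answer: BQ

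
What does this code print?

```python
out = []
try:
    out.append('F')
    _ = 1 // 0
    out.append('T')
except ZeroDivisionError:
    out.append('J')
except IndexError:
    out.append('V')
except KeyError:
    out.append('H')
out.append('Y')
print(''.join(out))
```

Execution trace: 'F' (try body) → 'J' (except ZeroDivisionError) → 'Y' (after the try/except). Output: FJY

Answer: FJY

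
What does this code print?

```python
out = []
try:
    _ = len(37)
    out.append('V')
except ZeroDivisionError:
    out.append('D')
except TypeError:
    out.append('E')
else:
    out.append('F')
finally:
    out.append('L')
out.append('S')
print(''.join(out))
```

Execution trace: 'E' (except TypeError) → 'L' (finally) → 'S' (after the try/except). Output: ELS

Answer: ELS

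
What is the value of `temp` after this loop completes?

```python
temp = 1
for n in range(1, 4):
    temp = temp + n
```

Start at 1, add 1 through 3
`temp` takes the values: 1 → 2 → 4 → 7

Answer: 7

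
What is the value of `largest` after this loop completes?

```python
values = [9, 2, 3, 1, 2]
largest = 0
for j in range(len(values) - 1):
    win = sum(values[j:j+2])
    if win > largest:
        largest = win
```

Max sum of 2-element window in [9, 2, 3, 1, 2]
`largest` takes the values: 0 → 11

Answer: 11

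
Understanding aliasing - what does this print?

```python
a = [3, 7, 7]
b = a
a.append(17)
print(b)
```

Key concept: basic list aliasing.
Step by step:
`a = [3, 7, 7]` → a = [3, 7, 7]
`b = a` → b = [3, 7, 7] (same object as a)
`a.append(17)` → a = [3, 7, 7, 17] (same object as b); b = [3, 7, 7, 17] (same object as a)
`print(b)` → prints [3, 7, 7, 17]

Answer: [3, 7, 7, 17]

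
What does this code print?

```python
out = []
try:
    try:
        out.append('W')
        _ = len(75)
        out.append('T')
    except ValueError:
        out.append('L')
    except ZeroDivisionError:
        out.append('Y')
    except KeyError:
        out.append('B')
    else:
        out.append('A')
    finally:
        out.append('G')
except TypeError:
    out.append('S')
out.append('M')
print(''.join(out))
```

Execution trace: 'W' (inner try body) → 'G' (inner finally) → 'S' (outer except TypeError) → 'M' (after the try/except). Output: WGSM

Answer: WGSM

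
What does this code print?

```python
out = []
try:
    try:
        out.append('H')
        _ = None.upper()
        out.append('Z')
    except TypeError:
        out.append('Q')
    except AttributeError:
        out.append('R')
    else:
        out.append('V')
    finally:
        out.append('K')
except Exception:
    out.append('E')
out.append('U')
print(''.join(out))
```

Execution trace: 'H' (inner try body) → 'R' (inner except AttributeError) → 'K' (inner finally) → 'U' (after the try/except). Output: HRKU

Answer: HRKU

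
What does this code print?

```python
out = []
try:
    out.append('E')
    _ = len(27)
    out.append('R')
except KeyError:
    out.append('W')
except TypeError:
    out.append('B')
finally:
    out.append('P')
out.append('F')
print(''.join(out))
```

Execution trace: 'E' (try body) → 'B' (except TypeError) → 'P' (finally) → 'F' (after the try/except). Output: EBPF

Answer: EBPF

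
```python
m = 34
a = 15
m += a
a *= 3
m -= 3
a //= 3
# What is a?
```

Trace:
`m = 34` → m = 34
`a = 15` → a = 15
`m += a` → m = 49
`a *= 3` → a = 45
`m -= 3` → m = 46
`a //= 3` → a = 15
So a = 15

Answer: 15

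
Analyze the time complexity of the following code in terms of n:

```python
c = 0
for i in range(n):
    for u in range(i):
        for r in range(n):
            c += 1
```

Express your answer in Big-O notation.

Each loop level contributes: n × n × n. Multiplying the contributions gives O(n^3).

Answer: O(n^3)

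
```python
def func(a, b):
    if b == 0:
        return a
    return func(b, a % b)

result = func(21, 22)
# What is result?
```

func(21, 22) -> func(22, 21) -> func(21, 1) -> func(1, 0) -> 1

Answer: 1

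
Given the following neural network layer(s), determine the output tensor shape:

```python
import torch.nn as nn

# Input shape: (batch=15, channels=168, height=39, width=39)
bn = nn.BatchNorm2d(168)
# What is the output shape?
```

Input: (15, 168, 39, 39) -> Output: (15, 168, 39, 39)

Answer: (15, 168, 39, 39)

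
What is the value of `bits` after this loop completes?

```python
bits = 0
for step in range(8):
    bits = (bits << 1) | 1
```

Build 8 consecutive 1-bits: 0b11111111
`bits` takes the values: 0 → 1 → 3 → 7 → 15 → 31 → 63 → 127 → 255

Answer: 255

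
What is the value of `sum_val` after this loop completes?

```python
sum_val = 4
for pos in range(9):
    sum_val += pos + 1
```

Start at 4, add 1 to 9 = 49
`sum_val` takes the values: 4 → 5 → 7 → 10 → 14 → 19 → 25 → 32 → 40 → 49

Answer: 49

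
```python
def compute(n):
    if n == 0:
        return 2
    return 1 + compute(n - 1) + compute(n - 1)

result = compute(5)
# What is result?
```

compute(n) = 1 + 2·compute(n-1), compute(0)=2. Closed form: (2+1)·2^5 - 1 = 95.

Answer: 95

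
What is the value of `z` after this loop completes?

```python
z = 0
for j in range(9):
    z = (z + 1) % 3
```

Increment mod 3, 9 times = 0
`z` takes the values: 0 → 1 → 2 → 0 → 1 → 2 → 0 → 1 → 2 → 0

Answer: 0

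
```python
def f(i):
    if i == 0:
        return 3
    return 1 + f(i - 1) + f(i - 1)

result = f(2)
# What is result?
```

f(i) = 1 + 2·f(i-1), f(0)=3. Closed form: (3+1)·2^2 - 1 = 15.

Answer: 15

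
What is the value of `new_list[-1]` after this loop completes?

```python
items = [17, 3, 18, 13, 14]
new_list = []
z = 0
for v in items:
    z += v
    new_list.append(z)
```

Cumulative sum ends at 65
`new_list` takes the values: [] → [17] → [17, 20] → [17, 20, 38] → [17, 20, 38, 51] → [17, 20, 38, 51, 65]
So `new_list[-1]` = 65

Answer: 65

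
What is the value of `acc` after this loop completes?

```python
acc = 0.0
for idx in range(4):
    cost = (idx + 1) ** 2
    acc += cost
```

Sum of squared losses 1² + 2² + ... + 4²
`acc` takes the values: 0.0 → 1.0 → 5.0 → 14.0 → 30.0

Answer: 30.0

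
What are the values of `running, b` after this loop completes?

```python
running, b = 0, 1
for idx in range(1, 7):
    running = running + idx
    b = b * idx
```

Sum and factorial of 1 to 6
`running, b` takes the values: (0, 1) → (1, 1) → (3, 1) → (3, 2) → (6, 2) → (6, 6) → (10, 6) → (10, 24) → (15, 24) → (15, 120) → (21, 120) → (21, 720)

Answer: 21, 720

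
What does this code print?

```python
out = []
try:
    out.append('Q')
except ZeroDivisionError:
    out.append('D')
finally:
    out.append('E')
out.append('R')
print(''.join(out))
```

Execution trace: 'Q' (try body, no exception) → 'E' (finally) → 'R' (after the try/except). Output: QER

Answer: QER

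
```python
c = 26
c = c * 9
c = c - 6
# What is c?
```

Trace:
`c = 26` → c = 26
`c = c * 9` → c = 234
`c = c - 6` → c = 228
So c = 228

Answer: 228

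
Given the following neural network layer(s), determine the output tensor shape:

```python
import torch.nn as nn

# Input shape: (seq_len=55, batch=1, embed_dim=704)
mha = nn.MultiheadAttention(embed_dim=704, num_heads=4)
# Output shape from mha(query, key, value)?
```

Input: (55, 1, 704) -> Output: (55, 1, 704)

Answer: (55, 1, 704)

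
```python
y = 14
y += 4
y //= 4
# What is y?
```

Trace:
`y = 14` → y = 14
`y += 4` → y = 18
`y //= 4` → y = 4
So y = 4

Answer: 4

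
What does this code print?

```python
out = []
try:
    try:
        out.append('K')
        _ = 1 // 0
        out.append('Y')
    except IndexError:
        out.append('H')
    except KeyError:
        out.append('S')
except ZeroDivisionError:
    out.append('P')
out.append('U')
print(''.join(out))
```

Execution trace: 'K' (try body) → 'P' (outer except ZeroDivisionError) → 'U' (after the try/except). Output: KPU

Answer: KPU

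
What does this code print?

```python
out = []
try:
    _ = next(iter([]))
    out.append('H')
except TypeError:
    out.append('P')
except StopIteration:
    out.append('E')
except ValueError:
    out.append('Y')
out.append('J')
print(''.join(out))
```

Execution trace: 'E' (except StopIteration) → 'J' (after the try/except). Output: EJ

Answer: EJ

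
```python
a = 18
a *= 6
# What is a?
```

Trace:
`a = 18` → a = 18
`a *= 6` → a = 108
So a = 108

Answer: 108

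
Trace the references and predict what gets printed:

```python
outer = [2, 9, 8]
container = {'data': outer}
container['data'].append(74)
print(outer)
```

Key concept: dict holds reference to list.
Step by step:
`outer = [2, 9, 8]` → outer = [2, 9, 8]
`container = {'data': outer}` → container = {'data': [2, 9, 8]}
`container['data'].append(74)` → outer = [2, 9, 8, 74]; container = {'data': [2, 9, 8, 74]}
`print(outer)` → prints [2, 9, 8, 74]

Answer: [2, 9, 8, 74]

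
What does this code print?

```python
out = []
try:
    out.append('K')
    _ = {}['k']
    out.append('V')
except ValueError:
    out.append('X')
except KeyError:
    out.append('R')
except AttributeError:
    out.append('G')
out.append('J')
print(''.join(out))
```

Execution trace: 'K' (try body) → 'R' (except KeyError) → 'J' (after the try/except). Output: KRJ

Answer: KRJ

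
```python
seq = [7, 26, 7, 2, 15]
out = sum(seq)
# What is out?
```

Trace:
`seq = [7, 26, 7, 2, 15]` → seq = [7, 26, 7, 2, 15]
`out = sum(seq)` → out = 57
So out = 57

Answer: 57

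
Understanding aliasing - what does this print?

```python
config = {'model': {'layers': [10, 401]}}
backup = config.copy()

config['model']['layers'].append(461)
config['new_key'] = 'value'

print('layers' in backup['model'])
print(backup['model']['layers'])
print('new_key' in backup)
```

Key concept: shallow copy gotcha with nested dict.
Step by step:
`config = {'model': {'layers': [10, 401]}}` → config = {'model': {'layers': [10, 401]}}
`backup = config.copy()` → backup = {'model': {'layers': [10, 401]}}
`config['model']['layers'].append(461)` → config = {'model': {'layers': [10, 401, 461]}}; backup = {'model': {'layers': [10, 401, 461]}}
`config['new_key'] = 'value'` → config = {'model': {'layers': [10, 401, 461]}, 'new_key': 'value'}
`print('layers' in backup['model'])` → prints True
`print(backup['model']['layers'])` → prints [10, 401, 461]
`print('new_key' in backup)` → prints False

Answer:
True
[10, 401, 461]
False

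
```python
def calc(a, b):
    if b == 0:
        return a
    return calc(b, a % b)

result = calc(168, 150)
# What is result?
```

calc(168, 150) -> calc(150, 18) -> calc(18, 6) -> calc(6, 0) -> 6

Answer: 6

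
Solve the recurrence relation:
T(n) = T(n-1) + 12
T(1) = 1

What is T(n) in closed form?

Unrolling: T(n) = T(1) + 12·(n-1) = 1 + 12(n-1) = 12n - 11.

Answer: T(n) = 12n - 11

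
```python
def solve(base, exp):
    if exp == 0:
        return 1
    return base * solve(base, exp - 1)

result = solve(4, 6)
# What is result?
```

solve(4, 6) = 4 * 4 * 4 * 4 * 4 * 4 = 4096

Answer: 4096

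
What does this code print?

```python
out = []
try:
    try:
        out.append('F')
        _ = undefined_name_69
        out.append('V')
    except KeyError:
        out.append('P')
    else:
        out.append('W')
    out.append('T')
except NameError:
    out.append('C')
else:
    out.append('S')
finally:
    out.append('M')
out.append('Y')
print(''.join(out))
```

Execution trace: 'F' (inner try body) → 'C' (except NameError) → 'M' (finally) → 'Y' (after the try/except). Output: FCMY

Answer: FCMY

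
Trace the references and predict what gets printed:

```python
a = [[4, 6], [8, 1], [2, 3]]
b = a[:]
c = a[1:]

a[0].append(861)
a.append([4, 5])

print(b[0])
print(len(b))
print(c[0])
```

Key concept: slice with nested mutation.
Step by step:
`a = [[4, 6], [8, 1], [2, 3]]` → a = [[4, 6], [8, 1], [2, 3]]
`b = a[:]` → b = [[4, 6], [8, 1], [2, 3]]
`c = a[1:]` → c = [[8, 1], [2, 3]]
`a[0].append(861)` → a = [[4, 6, 861], [8, 1], [2, 3]]; b = [[4, 6, 861], [8, 1], [2, 3]]
`a.append([4, 5])` → a = [[4, 6, 861], [8, 1], [2, 3], [4, 5]]
`print(b[0])` → prints [4, 6, 861]
`print(len(b))` → prints 3
`print(c[0])` → prints [8, 1]

Answer:
[4, 6, 861]
3
[8, 1]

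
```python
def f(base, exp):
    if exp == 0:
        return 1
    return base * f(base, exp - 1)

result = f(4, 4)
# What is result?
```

f(4, 4) = 4 * 4 * 4 * 4 = 256

Answer: 256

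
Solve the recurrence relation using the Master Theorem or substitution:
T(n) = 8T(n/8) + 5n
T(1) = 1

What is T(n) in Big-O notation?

By Master Theorem: a=8, b=8, f(n)=5n. Since log_8(8) = 1 and f(n) = Θ(n^1), Case 2 applies. T(n) = O(n log n).

Answer: O(n log n)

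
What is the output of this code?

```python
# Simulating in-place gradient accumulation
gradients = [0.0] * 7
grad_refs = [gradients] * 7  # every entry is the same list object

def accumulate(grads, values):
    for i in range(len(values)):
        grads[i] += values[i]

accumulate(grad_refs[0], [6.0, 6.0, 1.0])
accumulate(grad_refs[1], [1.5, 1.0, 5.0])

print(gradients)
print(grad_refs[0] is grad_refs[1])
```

Key concept: gradient accumulation aliasing.
Step by step:
`gradients = [0.0] * 7` → gradients = [0.0, 0.0, 0.0, 0.0, 0.0, 0.0, 0.0]
`grad_refs = [gradients] * 7` → grad_refs = [[0.0, 0.0, 0.0, 0.0, 0.0, 0.0, 0.0], [0.0, 0.0, 0.0, 0.0, 0.0, 0.0, 0.0], [0.0, 0.0, 0.0, 0.0, 0.0, 0.0, 0.0], [0.0, 0.0, 0.0, 0.0, 0.0, 0.0, 0.0], [0.0, 0.0, 0.0, 0.0, 0.0, 0.0, 0.0], [0.0, 0.0, 0.0, 0.0, 0.0, 0.0, 0.0], [0.0, 0.0, 0.0, 0.0, 0.0, 0.0, 0.0]]
`accumulate(grad_refs[0], [6.0, 6.0, 1.0])` → gradients = [6.0, 6.0, 1.0, 0.0, 0.0, 0.0, 0.0]; grad_refs = [[6.0, 6.0, 1.0, 0.0, 0.0, 0.0, 0.0], [6.0, 6.0, 1.0, 0.0, 0.0, 0.0, 0.0], [6.0, 6.0, 1.0, 0.0, 0.0, 0.0, 0.0], [6.0, 6.0, 1.0, 0.0, 0.0, 0.0, 0.0], [6.0, 6.0, 1.0, 0.0, 0.0, 0.0, 0.0], [6.0, 6.0, 1.0, 0.0, 0.0, 0.0, 0.0], [6.0, 6.0, 1.0, 0.0, 0.0, 0.0, 0.0]]
`accumulate(grad_refs[1], [1.5, 1.0, 5.0])` → gradients = [7.5, 7.0, 6.0, 0.0, 0.0, 0.0, 0.0]; grad_refs = [[7.5, 7.0, 6.0, 0.0, 0.0, 0.0, 0.0], [7.5, 7.0, 6.0, 0.0, 0.0, 0.0, 0.0], [7.5, 7.0, 6.0, 0.0, 0.0, 0.0, 0.0], [7.5, 7.0, 6.0, 0.0, 0.0, 0.0, 0.0], [7.5, 7.0, 6.0, 0.0, 0.0, 0.0, 0.0], [7.5, 7.0, 6.0, 0.0, 0.0, 0.0, 0.0], [7.5, 7.0, 6.0, 0.0, 0.0, 0.0, 0.0]]
`print(gradients)` → prints [7.5, 7.0, 6.0, 0.0, 0.0, 0.0, 0.0]
`print(grad_refs[0] is grad_refs[1])` → prints True

Answer:
[7.5, 7.0, 6.0, 0.0, 0.0, 0.0, 0.0]
True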